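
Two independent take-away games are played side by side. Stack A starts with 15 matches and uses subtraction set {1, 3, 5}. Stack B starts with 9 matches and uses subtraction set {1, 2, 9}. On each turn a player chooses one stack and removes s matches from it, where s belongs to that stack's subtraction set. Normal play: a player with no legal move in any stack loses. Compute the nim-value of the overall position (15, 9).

2

Stack A, S = {1, 3, 5}:
G(0) = 0
G(1) = mex{0} = 1
G(2) = mex{1} = 0
G(3) = mex{0,0} = 1
G(4) = mex{1,1} = 0
G(5) = mex{0,0,0} = 1
G(6) = mex{1,1,1} = 0
G(7) = mex{0,0,0} = 1
G(8) = mex{1,1,1} = 0
G(9) = mex{0,0,0} = 1
G(10) = mex{1,1,1} = 0
G(11) = mex{0,0,0} = 1
G(12) = mex{1,1,1} = 0
G(13) = mex{0,0,0} = 1
G(14) = mex{1,1,1} = 0
G(15) = mex{0,0,0} = 1
G_A(15) = 1.
Stack B, S = {1, 2, 9}:
n : 0 1 2 3 4 5 6 7 8 9
G : 0 1 2 0 1 2 0 1 2 3
G_B(9) = 3.
Combined Grundy value = 1 ⊕ 3 = 2.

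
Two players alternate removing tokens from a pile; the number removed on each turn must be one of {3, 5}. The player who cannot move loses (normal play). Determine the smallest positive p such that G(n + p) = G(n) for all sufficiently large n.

G(0) = 0
G(1) = mex{} = 0
G(2) = mex{} = 0
G(3) = mex{0} = 1
G(4) = mex{0} = 1
G(5) = mex{0,0} = 1
G(6) = mex{1,0} = 2
G(7) = mex{1,0} = 2
G(8) = mex{1,1} = 0
G(9) = mex{2,1} = 0
G(10) = mex{2,1} = 0
G(11) = mex{0,2} = 1
G(12) = mex{0,2} = 1
G(13) = mex{0,0} = 1
G(14) = mex{1,0} = 2
G(15) = mex{1,0} = 2
G(16) = mex{1,1} = 0
G(17) = mex{2,1} = 0
G(n+8) = G(n) holds for n = 0,…,4 (a full window of length max(S) = 5), so the sequence is purely periodic with period 8.

8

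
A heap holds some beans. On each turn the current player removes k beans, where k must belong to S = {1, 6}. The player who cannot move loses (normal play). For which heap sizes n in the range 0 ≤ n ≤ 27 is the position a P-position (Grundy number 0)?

n :  0  1  2  3  4  5  6  7  8  9 10 11 12 13 14 15 16 17 18 19 20 21 22 23 24 25 26 27
G :  0  1  0  1  0  1  2  0  1  0  1  0  1  2  0  1  0  1  0  1  2  0  1  0  1  0  1  2
P-positions are exactly the n with G(n) = 0.

0, 2, 4, 7, 9, 11, 14, 16, 18, 21, 23, 25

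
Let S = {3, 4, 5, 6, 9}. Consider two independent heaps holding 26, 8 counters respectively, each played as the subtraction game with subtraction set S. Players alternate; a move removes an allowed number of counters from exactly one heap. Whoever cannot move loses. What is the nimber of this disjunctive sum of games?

2

All heaps use S = {3, 4, 5, 6, 9}:
n :  0  1  2  3  4  5  6  7  8  9 10 11 12 13 14 15 16 17 18 19 20 21 22 23 24 25 26
G :  0  0  0  1  1  1  2  2  2  3  3  3  0  0  0  1  1  1  2  2  2  3  3  3  0  0  0
Heap A: G(26) = 0.
Heap B: G(8) = 2.
Combined Grundy value = 0 ⊕ 2 = 2.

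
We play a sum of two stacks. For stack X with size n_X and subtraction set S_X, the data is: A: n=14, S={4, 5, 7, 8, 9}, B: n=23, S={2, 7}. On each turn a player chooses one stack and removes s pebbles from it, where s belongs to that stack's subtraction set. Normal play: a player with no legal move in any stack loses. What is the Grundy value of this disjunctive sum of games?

0

Stack A, S = {4, 5, 7, 8, 9}:
G(0) = 0
G(1) = mex{} = 0
G(2) = mex{} = 0
G(3) = mex{} = 0
G(4) = mex{0} = 1
G(5) = mex{0,0} = 1
G(6) = mex{0,0} = 1
G(7) = mex{0,0,0} = 1
G(8) = mex{1,0,0,0} = 2
G(9) = mex{1,1,0,0,0} = 2
G(10) = mex{1,1,0,0,0} = 2
G(11) = mex{1,1,1,0,0} = 2
G(12) = mex{2,1,1,1,0} = 3
G(13) = mex{2,2,1,1,1} = 0
G(14) = mex{2,2,1,1,1} = 0
G_A(14) = 0.
Stack B, S = {2, 7}:
G(0) = 0
G(1) = mex{} = 0
G(2) = mex{0} = 1
G(3) = mex{0} = 1
G(4) = mex{1} = 0
G(5) = mex{1} = 0
G(6) = mex{0} = 1
G(7) = mex{0,0} = 1
G(8) = mex{1,0} = 2
G(9) = mex{1,1} = 0
G(10) = mex{2,1} = 0
G(11) = mex{0,0} = 1
G(12) = mex{0,0} = 1
G(13) = mex{1,1} = 0
G(14) = mex{1,1} = 0
G(15) = mex{0,2} = 1
G(16) = mex{0,0} = 1
G(17) = mex{1,0} = 2
G(18) = mex{1,1} = 0
G(19) = mex{2,1} = 0
G(20) = mex{0,0} = 1
G(21) = mex{0,0} = 1
G(22) = mex{1,1} = 0
G(23) = mex{1,1} = 0
G_B(23) = 0.
Combined Grundy value = 0 ⊕ 0 = 0.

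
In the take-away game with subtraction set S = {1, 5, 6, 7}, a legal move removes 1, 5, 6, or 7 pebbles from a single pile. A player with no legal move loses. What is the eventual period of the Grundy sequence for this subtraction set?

12

n :  0  1  2  3  4  5  6  7  8  9 10 11 12 13 14 15 16 17 18 19 20 21 22 23 24 25
G :  0  1  0  1  0  1  2  3  2  3  2  3  0  1  0  1  0  1  2  3  2  3  2  3  0  1
G(n+12) = G(n) holds for n = 0,…,6 (a full window of length max(S) = 7), so the sequence is purely periodic with period 12.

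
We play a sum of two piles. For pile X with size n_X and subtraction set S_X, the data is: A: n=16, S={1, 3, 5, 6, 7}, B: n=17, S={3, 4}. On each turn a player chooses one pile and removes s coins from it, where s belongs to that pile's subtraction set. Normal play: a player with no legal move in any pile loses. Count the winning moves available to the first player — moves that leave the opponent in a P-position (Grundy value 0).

Pile A, S = {1, 3, 5, 6, 7}:
n :  0  1  2  3  4  5  6  7  8  9 10 11 12 13 14 15 16
G :  0  1  0  1  0  1  2  3  2  3  2  3  0  1  0  1  0
G_A(16) = 0.
Pile B, S = {3, 4}:
G(0) = 0
G(1) = mex{} = 0
G(2) = mex{} = 0
G(3) = mex{0} = 1
G(4) = mex{0,0} = 1
G(5) = mex{0,0} = 1
G(6) = mex{1,0} = 2
G(7) = mex{1,1} = 0
G(8) = mex{1,1} = 0
G(9) = mex{2,1} = 0
G(10) = mex{0,2} = 1
G(11) = mex{0,0} = 1
G(12) = mex{0,0} = 1
G(13) = mex{1,0} = 2
G(14) = mex{1,1} = 0
G(15) = mex{1,1} = 0
G(16) = mex{2,1} = 0
G(17) = mex{0,2} = 1
G_B(17) = 1.
Combined Grundy value = 0 ⊕ 1 = 1.
A winning move leaves total XOR = 0, i.e. changes one component's Grundy value g to g ⊕ X where X is the current total.
Pile A: need g' = 0⊕1 = 1. Options: 16−1→G=1, 16−3→G=1, 16−5→G=3, 16−6→G=2, 16−7→G=3. Hits: 2.
Pile B: need g' = 1⊕1 = 0. Options: 17−3→G=0, 17−4→G=2. Hits: 1.

3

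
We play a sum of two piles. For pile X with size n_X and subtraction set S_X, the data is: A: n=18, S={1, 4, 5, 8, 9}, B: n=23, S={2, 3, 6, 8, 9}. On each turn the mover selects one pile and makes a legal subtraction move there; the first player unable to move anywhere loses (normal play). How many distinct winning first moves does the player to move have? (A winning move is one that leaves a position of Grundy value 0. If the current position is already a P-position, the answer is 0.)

Pile A, S = {1, 4, 5, 8, 9}:
G(0) = 0
G(1) = mex{0} = 1
G(2) = mex{1} = 0
G(3) = mex{0} = 1
G(4) = mex{1,0} = 2
G(5) = mex{2,1,0} = 3
G(6) = mex{3,0,1} = 2
G(7) = mex{2,1,0} = 3
G(8) = mex{3,2,1,0} = 4
G(9) = mex{4,3,2,1,0} = 5
G(10) = mex{5,2,3,0,1} = 4
G(11) = mex{4,3,2,1,0} = 5
G(12) = mex{5,4,3,2,1} = 0
G(13) = mex{0,5,4,3,2} = 1
G(14) = mex{1,4,5,2,3} = 0
G(15) = mex{0,5,4,3,2} = 1
G(16) = mex{1,0,5,4,3} = 2
G(17) = mex{2,1,0,5,4} = 3
G(18) = mex{3,0,1,4,5} = 2
G_A(18) = 2.
Pile B, S = {2, 3, 6, 8, 9}:
G(0) = 0
G(1) = mex{} = 0
G(2) = mex{0} = 1
G(3) = mex{0,0} = 1
G(4) = mex{1,0} = 2
G(5) = mex{1,1} = 0
G(6) = mex{2,1,0} = 3
G(7) = mex{0,2,0} = 1
G(8) = mex{3,0,1,0} = 2
G(9) = mex{1,3,1,0,0} = 2
G(10) = mex{2,1,2,1,0} = 3
G(11) = mex{2,2,0,1,1} = 3
G(12) = mex{3,2,3,2,1} = 0
G(13) = mex{3,3,1,0,2} = 4
G(14) = mex{0,3,2,3,0} = 1
G(15) = mex{4,0,2,1,3} = 5
G(16) = mex{1,4,3,2,1} = 0
G(17) = mex{5,1,3,2,2} = 0
G(18) = mex{0,5,0,3,2} = 1
G(19) = mex{0,0,4,3,3} = 1
G(20) = mex{1,0,1,0,3} = 2
G(21) = mex{1,1,5,4,0} = 2
G(22) = mex{2,1,0,1,4} = 3
G(23) = mex{2,2,0,5,1} = 3
G_B(23) = 3.
Combined Grundy value = 2 ⊕ 3 = 1.
A winning move leaves total XOR = 0, i.e. changes one component's Grundy value g to g ⊕ X where X is the current total.
Pile A: need g' = 2⊕1 = 3. Options: 18−1→G=3, 18−4→G=0, 18−5→G=1, 18−8→G=4, 18−9→G=5. Hits: 1.
Pile B: need g' = 3⊕1 = 2. Options: 23−2→G=2, 23−3→G=2, 23−6→G=0, 23−8→G=5, 23−9→G=1. Hits: 2.

3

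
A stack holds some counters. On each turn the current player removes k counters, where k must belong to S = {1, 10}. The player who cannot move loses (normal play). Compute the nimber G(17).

G(0) = 0
G(1) = mex{0} = 1
G(2) = mex{1} = 0
G(3) = mex{0} = 1
G(4) = mex{1} = 0
G(5) = mex{0} = 1
G(6) = mex{1} = 0
G(7) = mex{0} = 1
G(8) = mex{1} = 0
G(9) = mex{0} = 1
G(10) = mex{1,0} = 2
G(11) = mex{2,1} = 0
G(12) = mex{0,0} = 1
G(13) = mex{1,1} = 0
G(14) = mex{0,0} = 1
G(15) = mex{1,1} = 0
G(16) = mex{0,0} = 1
G(17) = mex{1,1} = 0

0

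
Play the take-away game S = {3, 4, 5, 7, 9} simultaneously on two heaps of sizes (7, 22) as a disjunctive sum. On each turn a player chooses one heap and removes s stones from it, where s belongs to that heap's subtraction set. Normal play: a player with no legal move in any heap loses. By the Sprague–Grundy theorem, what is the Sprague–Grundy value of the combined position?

1

All heaps use S = {3, 4, 5, 7, 9}:
G(0) = 0
G(1) = mex{} = 0
G(2) = mex{} = 0
G(3) = mex{0} = 1
G(4) = mex{0,0} = 1
G(5) = mex{0,0,0} = 1
G(6) = mex{1,0,0} = 2
G(7) = mex{1,1,0,0} = 2
G(8) = mex{1,1,1,0} = 2
G(9) = mex{2,1,1,0,0} = 3
G(10) = mex{2,2,1,1,0} = 3
G(11) = mex{2,2,2,1,0} = 3
G(12) = mex{3,2,2,1,1} = 0
G(13) = mex{3,3,2,2,1} = 0
G(14) = mex{3,3,3,2,1} = 0
G(15) = mex{0,3,3,2,2} = 1
G(16) = mex{0,0,3,3,2} = 1
G(17) = mex{0,0,0,3,2} = 1
G(18) = mex{1,0,0,3,3} = 2
G(19) = mex{1,1,0,0,3} = 2
G(20) = mex{1,1,1,0,3} = 2
G(21) = mex{2,1,1,0,0} = 3
G(22) = mex{2,2,1,1,0} = 3
Heap A: G(7) = 2.
Heap B: G(22) = 3.
Combined Grundy value = 2 ⊕ 3 = 1.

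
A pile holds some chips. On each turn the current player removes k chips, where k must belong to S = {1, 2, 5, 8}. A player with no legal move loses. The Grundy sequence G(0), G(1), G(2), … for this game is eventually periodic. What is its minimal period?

3

G(0) = 0
G(1) = mex{0} = 1
G(2) = mex{1,0} = 2
G(3) = mex{2,1} = 0
G(4) = mex{0,2} = 1
G(5) = mex{1,0,0} = 2
G(6) = mex{2,1,1} = 0
G(7) = mex{0,2,2} = 1
G(8) = mex{1,0,0,0} = 2
G(9) = mex{2,1,1,1} = 0
G(10) = mex{0,2,2,2} = 1
G(11) = mex{1,0,0,0} = 2
G(12) = mex{2,1,1,1} = 0
G(13) = mex{0,2,2,2} = 1
G(14) = mex{1,0,0,0} = 2
G(n+3) = G(n) holds for n = 0,…,7 (a full window of length max(S) = 8), so the sequence is purely periodic with period 3.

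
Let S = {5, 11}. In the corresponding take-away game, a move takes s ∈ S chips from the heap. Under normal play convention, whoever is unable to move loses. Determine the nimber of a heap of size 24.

1

G(0) = 0
G(1) = mex{} = 0
G(2) = mex{} = 0
G(3) = mex{} = 0
G(4) = mex{} = 0
G(5) = mex{0} = 1
G(6) = mex{0} = 1
G(7) = mex{0} = 1
G(8) = mex{0} = 1
G(9) = mex{0} = 1
G(10) = mex{1} = 0
G(11) = mex{1,0} = 2
G(12) = mex{1,0} = 2
G(13) = mex{1,0} = 2
G(14) = mex{1,0} = 2
G(15) = mex{0,0} = 1
G(16) = mex{2,1} = 0
G(17) = mex{2,1} = 0
G(18) = mex{2,1} = 0
G(19) = mex{2,1} = 0
G(20) = mex{1,1} = 0
G(21) = mex{0,0} = 1
G(22) = mex{0,2} = 1
G(23) = mex{0,2} = 1
G(24) = mex{0,2} = 1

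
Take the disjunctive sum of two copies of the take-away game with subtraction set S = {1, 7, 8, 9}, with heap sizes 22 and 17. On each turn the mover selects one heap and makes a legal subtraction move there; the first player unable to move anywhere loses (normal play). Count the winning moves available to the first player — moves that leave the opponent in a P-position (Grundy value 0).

2

All heaps use S = {1, 7, 8, 9}:
G(0) = 0
G(1) = mex{0} = 1
G(2) = mex{1} = 0
G(3) = mex{0} = 1
G(4) = mex{1} = 0
G(5) = mex{0} = 1
G(6) = mex{1} = 0
G(7) = mex{0,0} = 1
G(8) = mex{1,1,0} = 2
G(9) = mex{2,0,1,0} = 3
G(10) = mex{3,1,0,1} = 2
G(11) = mex{2,0,1,0} = 3
G(12) = mex{3,1,0,1} = 2
G(13) = mex{2,0,1,0} = 3
G(14) = mex{3,1,0,1} = 2
G(15) = mex{2,2,1,0} = 3
G(16) = mex{3,3,2,1} = 0
G(17) = mex{0,2,3,2} = 1
G(18) = mex{1,3,2,3} = 0
G(19) = mex{0,2,3,2} = 1
G(20) = mex{1,3,2,3} = 0
G(21) = mex{0,2,3,2} = 1
G(22) = mex{1,3,2,3} = 0
Heap A: G(22) = 0.
Heap B: G(17) = 1.
Combined Grundy value = 0 ⊕ 1 = 1.
A winning move leaves total XOR = 0, i.e. changes one component's Grundy value g to g ⊕ X where X is the current total.
Heap A: need g' = 0⊕1 = 1. Options: 22−1→G=1, 22−7→G=3, 22−8→G=2, 22−9→G=3. Hits: 1.
Heap B: need g' = 1⊕1 = 0. Options: 17−1→G=0, 17−7→G=2, 17−8→G=3, 17−9→G=2. Hits: 1.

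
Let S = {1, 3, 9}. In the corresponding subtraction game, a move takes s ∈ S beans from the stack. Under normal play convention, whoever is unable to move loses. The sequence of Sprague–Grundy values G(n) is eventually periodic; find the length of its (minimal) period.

n :  0  1  2  3  4  5  6  7  8  9 10 11 12 13 14
G :  0  1  0  1  0  1  0  1  0  1  0  1  0  1  0
G(n+2) = G(n) holds for n = 0,…,8 (a full window of length max(S) = 9), so the sequence is purely periodic with period 2.

2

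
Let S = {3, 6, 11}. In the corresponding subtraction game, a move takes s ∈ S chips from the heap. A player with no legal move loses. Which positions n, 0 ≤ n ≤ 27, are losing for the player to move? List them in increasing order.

n :  0  1  2  3  4  5  6  7  8  9 10 11 12 13 14 15 16 17 18 19 20 21 22 23 24 25 26 27
G :  0  0  0  1  1  1  2  2  2  0  0  3  1  1  0  2  2  1  0  0  2  1  1  0  2  2  1  0
P-positions are exactly the n with G(n) = 0.

0, 1, 2, 9, 10, 14, 18, 19, 23, 27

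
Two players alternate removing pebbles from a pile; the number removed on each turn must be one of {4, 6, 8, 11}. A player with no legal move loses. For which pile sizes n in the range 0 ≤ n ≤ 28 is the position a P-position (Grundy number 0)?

G(0) = 0
G(1) = mex{} = 0
G(2) = mex{} = 0
G(3) = mex{} = 0
G(4) = mex{0} = 1
G(5) = mex{0} = 1
G(6) = mex{0,0} = 1
G(7) = mex{0,0} = 1
G(8) = mex{1,0,0} = 2
G(9) = mex{1,0,0} = 2
G(10) = mex{1,1,0} = 2
G(11) = mex{1,1,0,0} = 2
G(12) = mex{2,1,1,0} = 3
G(13) = mex{2,1,1,0} = 3
G(14) = mex{2,2,1,0} = 3
G(15) = mex{2,2,1,1} = 0
G(16) = mex{3,2,2,1} = 0
G(17) = mex{3,2,2,1} = 0
G(18) = mex{3,3,2,1} = 0
G(19) = mex{0,3,2,2} = 1
G(20) = mex{0,3,3,2} = 1
G(21) = mex{0,0,3,2} = 1
G(22) = mex{0,0,3,2} = 1
G(23) = mex{1,0,0,3} = 2
G(24) = mex{1,0,0,3} = 2
G(25) = mex{1,1,0,3} = 2
G(26) = mex{1,1,0,0} = 2
G(27) = mex{2,1,1,0} = 3
G(28) = mex{2,1,1,0} = 3
P-positions are exactly the n with G(n) = 0.

0, 1, 2, 3, 15, 16, 17, 18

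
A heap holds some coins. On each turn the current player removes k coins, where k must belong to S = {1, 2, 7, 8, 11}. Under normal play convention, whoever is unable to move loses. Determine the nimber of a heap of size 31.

1

n :  0  1  2  3  4  5  6  7  8  9 10 11 12 13 14 15 16 17 18 19 20 21 22 23 24 25 26 27 28 29 30 31
G :  0  1  2  0  1  2  0  1  2  0  1  2  0  1  2  0  1  2  0  1  2  0  1  2  0  1  2  0  1  2  0  1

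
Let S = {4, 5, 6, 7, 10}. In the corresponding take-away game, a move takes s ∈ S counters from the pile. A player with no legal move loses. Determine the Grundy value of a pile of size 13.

n :  0  1  2  3  4  5  6  7  8  9 10 11 12 13
G :  0  0  0  0  1  1  1  1  2  2  2  2  3  3

3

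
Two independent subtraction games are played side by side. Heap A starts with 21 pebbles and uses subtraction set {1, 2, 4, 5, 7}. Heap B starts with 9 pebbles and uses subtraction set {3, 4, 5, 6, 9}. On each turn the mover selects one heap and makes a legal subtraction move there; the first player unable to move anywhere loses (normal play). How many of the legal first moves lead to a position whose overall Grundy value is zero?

1

Heap A, S = {1, 2, 4, 5, 7}:
G(0) = 0
G(1) = mex{0} = 1
G(2) = mex{1,0} = 2
G(3) = mex{2,1} = 0
G(4) = mex{0,2,0} = 1
G(5) = mex{1,0,1,0} = 2
G(6) = mex{2,1,2,1} = 0
G(7) = mex{0,2,0,2,0} = 1
G(8) = mex{1,0,1,0,1} = 2
G(9) = mex{2,1,2,1,2} = 0
G(10) = mex{0,2,0,2,0} = 1
G(11) = mex{1,0,1,0,1} = 2
G(12) = mex{2,1,2,1,2} = 0
G(13) = mex{0,2,0,2,0} = 1
G(14) = mex{1,0,1,0,1} = 2
G(15) = mex{2,1,2,1,2} = 0
G(16) = mex{0,2,0,2,0} = 1
G(17) = mex{1,0,1,0,1} = 2
G(18) = mex{2,1,2,1,2} = 0
G(19) = mex{0,2,0,2,0} = 1
G(20) = mex{1,0,1,0,1} = 2
G(21) = mex{2,1,2,1,2} = 0
G_A(21) = 0.
Heap B, S = {3, 4, 5, 6, 9}:
G(0) = 0
G(1) = mex{} = 0
G(2) = mex{} = 0
G(3) = mex{0} = 1
G(4) = mex{0,0} = 1
G(5) = mex{0,0,0} = 1
G(6) = mex{1,0,0,0} = 2
G(7) = mex{1,1,0,0} = 2
G(8) = mex{1,1,1,0} = 2
G(9) = mex{2,1,1,1,0} = 3
G_B(9) = 3.
Combined Grundy value = 0 ⊕ 3 = 3.
A winning move leaves total XOR = 0, i.e. changes one component's Grundy value g to g ⊕ X where X is the current total.
Heap A: need g' = 0⊕3 = 3. Options: 21−1→G=2, 21−2→G=1, 21−4→G=2, 21−5→G=1, 21−7→G=2. Hits: 0.
Heap B: need g' = 3⊕3 = 0. Options: 9−3→G=2, 9−4→G=1, 9−5→G=1, 9−6→G=1, 9−9→G=0. Hits: 1.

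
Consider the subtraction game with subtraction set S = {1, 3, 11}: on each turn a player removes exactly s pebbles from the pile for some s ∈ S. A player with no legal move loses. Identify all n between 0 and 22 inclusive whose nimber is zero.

0, 2, 4, 6, 8, 10, 12, 14, 16, 18, 20, 22

n :  0  1  2  3  4  5  6  7  8  9 10 11 12 13 14 15 16 17 18 19 20 21 22
G :  0  1  0  1  0  1  0  1  0  1  0  1  0  1  0  1  0  1  0  1  0  1  0
P-positions are exactly the n with G(n) = 0.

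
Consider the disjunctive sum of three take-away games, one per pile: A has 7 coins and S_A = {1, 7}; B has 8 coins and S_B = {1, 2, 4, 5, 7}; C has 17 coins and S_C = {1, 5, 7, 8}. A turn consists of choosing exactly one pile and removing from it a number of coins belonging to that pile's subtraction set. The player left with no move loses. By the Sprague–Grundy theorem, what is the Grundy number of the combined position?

Pile A, S = {1, 7}:
G(0) = 0
G(1) = mex{0} = 1
G(2) = mex{1} = 0
G(3) = mex{0} = 1
G(4) = mex{1} = 0
G(5) = mex{0} = 1
G(6) = mex{1} = 0
G(7) = mex{0,0} = 1
G_A(7) = 1.
Pile B, S = {1, 2, 4, 5, 7}:
G(0) = 0
G(1) = mex{0} = 1
G(2) = mex{1,0} = 2
G(3) = mex{2,1} = 0
G(4) = mex{0,2,0} = 1
G(5) = mex{1,0,1,0} = 2
G(6) = mex{2,1,2,1} = 0
G(7) = mex{0,2,0,2,0} = 1
G(8) = mex{1,0,1,0,1} = 2
G_B(8) = 2.
Pile C, S = {1, 5, 7, 8}:
G(0) = 0
G(1) = mex{0} = 1
G(2) = mex{1} = 0
G(3) = mex{0} = 1
G(4) = mex{1} = 0
G(5) = mex{0,0} = 1
G(6) = mex{1,1} = 0
G(7) = mex{0,0,0} = 1
G(8) = mex{1,1,1,0} = 2
G(9) = mex{2,0,0,1} = 3
G(10) = mex{3,1,1,0} = 2
G(11) = mex{2,0,0,1} = 3
G(12) = mex{3,1,1,0} = 2
G(13) = mex{2,2,0,1} = 3
G(14) = mex{3,3,1,0} = 2
G(15) = mex{2,2,2,1} = 0
G(16) = mex{0,3,3,2} = 1
G(17) = mex{1,2,2,3} = 0
G_C(17) = 0.
Combined Grundy value = 1 ⊕ 2 ⊕ 0 = 3.

3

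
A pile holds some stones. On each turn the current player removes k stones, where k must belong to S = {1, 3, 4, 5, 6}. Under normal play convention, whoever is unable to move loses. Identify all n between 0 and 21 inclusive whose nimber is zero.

0, 2, 9, 11, 18, 20

G(0) = 0
G(1) = mex{0} = 1
G(2) = mex{1} = 0
G(3) = mex{0,0} = 1
G(4) = mex{1,1,0} = 2
G(5) = mex{2,0,1,0} = 3
G(6) = mex{3,1,0,1,0} = 2
G(7) = mex{2,2,1,0,1} = 3
G(8) = mex{3,3,2,1,0} = 4
G(9) = mex{4,2,3,2,1} = 0
G(10) = mex{0,3,2,3,2} = 1
G(11) = mex{1,4,3,2,3} = 0
G(12) = mex{0,0,4,3,2} = 1
G(13) = mex{1,1,0,4,3} = 2
G(14) = mex{2,0,1,0,4} = 3
G(15) = mex{3,1,0,1,0} = 2
G(16) = mex{2,2,1,0,1} = 3
G(17) = mex{3,3,2,1,0} = 4
G(18) = mex{4,2,3,2,1} = 0
G(19) = mex{0,3,2,3,2} = 1
G(20) = mex{1,4,3,2,3} = 0
G(21) = mex{0,0,4,3,2} = 1
P-positions are exactly the n with G(n) = 0.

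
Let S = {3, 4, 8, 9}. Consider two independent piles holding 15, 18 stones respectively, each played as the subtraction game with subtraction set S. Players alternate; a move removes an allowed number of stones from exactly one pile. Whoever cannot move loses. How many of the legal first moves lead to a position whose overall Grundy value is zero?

All piles use S = {3, 4, 8, 9}:
n :  0  1  2  3  4  5  6  7  8  9 10 11 12 13 14 15 16 17 18
G :  0  0  0  1  1  1  2  0  2  3  1  3  0  0  0  1  1  1  2
Pile A: G(15) = 1.
Pile B: G(18) = 2.
Combined Grundy value = 1 ⊕ 2 = 3.
A winning move leaves total XOR = 0, i.e. changes one component's Grundy value g to g ⊕ X where X is the current total.
Pile A: need g' = 1⊕3 = 2. Options: 15−3→G=0, 15−4→G=3, 15−8→G=0, 15−9→G=2. Hits: 1.
Pile B: need g' = 2⊕3 = 1. Options: 18−3→G=1, 18−4→G=0, 18−8→G=1, 18−9→G=3. Hits: 2.

3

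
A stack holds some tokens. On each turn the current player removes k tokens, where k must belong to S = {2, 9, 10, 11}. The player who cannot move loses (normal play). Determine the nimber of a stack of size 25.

G(0) = 0
G(1) = mex{} = 0
G(2) = mex{0} = 1
G(3) = mex{0} = 1
G(4) = mex{1} = 0
G(5) = mex{1} = 0
G(6) = mex{0} = 1
G(7) = mex{0} = 1
G(8) = mex{1} = 0
G(9) = mex{1,0} = 2
G(10) = mex{0,0,0} = 1
G(11) = mex{2,1,0,0} = 3
G(12) = mex{1,1,1,0} = 2
G(13) = mex{3,0,1,1} = 2
G(14) = mex{2,0,0,1} = 3
G(15) = mex{2,1,0,0} = 3
G(16) = mex{3,1,1,0} = 2
G(17) = mex{3,0,1,1} = 2
G(18) = mex{2,2,0,1} = 3
G(19) = mex{2,1,2,0} = 3
G(20) = mex{3,3,1,2} = 0
G(21) = mex{3,2,3,1} = 0
G(22) = mex{0,2,2,3} = 1
G(23) = mex{0,3,2,2} = 1
G(24) = mex{1,3,3,2} = 0
G(25) = mex{1,2,3,3} = 0

0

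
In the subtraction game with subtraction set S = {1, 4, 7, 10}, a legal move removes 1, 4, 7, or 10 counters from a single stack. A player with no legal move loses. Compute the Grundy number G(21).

2

G(0) = 0
G(1) = mex{0} = 1
G(2) = mex{1} = 0
G(3) = mex{0} = 1
G(4) = mex{1,0} = 2
G(5) = mex{2,1} = 0
G(6) = mex{0,0} = 1
G(7) = mex{1,1,0} = 2
G(8) = mex{2,2,1} = 0
G(9) = mex{0,0,0} = 1
G(10) = mex{1,1,1,0} = 2
G(11) = mex{2,2,2,1} = 0
G(12) = mex{0,0,0,0} = 1
G(13) = mex{1,1,1,1} = 0
G(14) = mex{0,2,2,2} = 1
G(15) = mex{1,0,0,0} = 2
G(16) = mex{2,1,1,1} = 0
G(17) = mex{0,0,2,2} = 1
G(18) = mex{1,1,0,0} = 2
G(19) = mex{2,2,1,1} = 0
G(20) = mex{0,0,0,2} = 1
G(21) = mex{1,1,1,0} = 2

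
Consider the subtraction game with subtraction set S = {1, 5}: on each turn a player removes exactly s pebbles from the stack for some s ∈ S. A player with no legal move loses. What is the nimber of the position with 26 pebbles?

G(0) = 0
G(1) = mex{0} = 1
G(2) = mex{1} = 0
G(3) = mex{0} = 1
G(4) = mex{1} = 0
G(5) = mex{0,0} = 1
G(6) = mex{1,1} = 0
G(7) = mex{0,0} = 1
G(8) = mex{1,1} = 0
G(9) = mex{0,0} = 1
G(10) = mex{1,1} = 0
G(11) = mex{0,0} = 1
G(12) = mex{1,1} = 0
G(13) = mex{0,0} = 1
G(14) = mex{1,1} = 0
G(15) = mex{0,0} = 1
G(16) = mex{1,1} = 0
G(17) = mex{0,0} = 1
G(18) = mex{1,1} = 0
G(19) = mex{0,0} = 1
G(20) = mex{1,1} = 0
G(21) = mex{0,0} = 1
G(22) = mex{1,1} = 0
G(23) = mex{0,0} = 1
G(24) = mex{1,1} = 0
G(25) = mex{0,0} = 1
G(26) = mex{1,1} = 0

0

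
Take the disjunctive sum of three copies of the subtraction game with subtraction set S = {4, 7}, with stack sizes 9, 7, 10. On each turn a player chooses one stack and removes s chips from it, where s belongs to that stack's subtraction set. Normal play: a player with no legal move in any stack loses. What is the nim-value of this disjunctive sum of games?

All stacks use S = {4, 7}:
G(0) = 0
G(1) = mex{} = 0
G(2) = mex{} = 0
G(3) = mex{} = 0
G(4) = mex{0} = 1
G(5) = mex{0} = 1
G(6) = mex{0} = 1
G(7) = mex{0,0} = 1
G(8) = mex{1,0} = 2
G(9) = mex{1,0} = 2
G(10) = mex{1,0} = 2
Stack A: G(9) = 2.
Stack B: G(7) = 1.
Stack C: G(10) = 2.
Combined Grundy value = 2 ⊕ 1 ⊕ 2 = 1.

1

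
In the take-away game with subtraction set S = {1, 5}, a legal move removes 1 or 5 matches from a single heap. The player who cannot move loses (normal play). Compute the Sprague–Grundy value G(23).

n :  0  1  2  3  4  5  6  7  8  9 10 11 12 13 14 15 16 17 18 19 20 21 22 23
G :  0  1  0  1  0  1  0  1  0  1  0  1  0  1  0  1  0  1  0  1  0  1  0  1

1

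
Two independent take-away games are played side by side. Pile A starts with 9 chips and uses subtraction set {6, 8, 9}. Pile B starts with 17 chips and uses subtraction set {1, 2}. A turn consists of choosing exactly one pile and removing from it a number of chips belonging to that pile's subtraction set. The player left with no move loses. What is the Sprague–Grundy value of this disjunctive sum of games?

3

Pile A, S = {6, 8, 9}:
n : 0 1 2 3 4 5 6 7 8 9
G : 0 0 0 0 0 0 1 1 1 1
G_A(9) = 1.
Pile B, S = {1, 2}:
G(0) = 0
G(1) = mex{0} = 1
G(2) = mex{1,0} = 2
G(3) = mex{2,1} = 0
G(4) = mex{0,2} = 1
G(5) = mex{1,0} = 2
G(6) = mex{2,1} = 0
G(7) = mex{0,2} = 1
G(8) = mex{1,0} = 2
G(9) = mex{2,1} = 0
G(10) = mex{0,2} = 1
G(11) = mex{1,0} = 2
G(12) = mex{2,1} = 0
G(13) = mex{0,2} = 1
G(14) = mex{1,0} = 2
G(15) = mex{2,1} = 0
G(16) = mex{0,2} = 1
G(17) = mex{1,0} = 2
G_B(17) = 2.
Combined Grundy value = 1 ⊕ 2 = 3.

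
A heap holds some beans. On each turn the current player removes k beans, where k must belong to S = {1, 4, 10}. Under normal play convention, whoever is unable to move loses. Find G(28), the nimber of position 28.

1

n :  0  1  2  3  4  5  6  7  8  9 10 11 12 13 14 15 16 17 18 19 20 21 22 23 24 25 26 27 28
G :  0  1  0  1  2  0  1  0  1  2  3  2  3  0  1  3  0  1  0  1  2  0  1  2  0  1  2  0  1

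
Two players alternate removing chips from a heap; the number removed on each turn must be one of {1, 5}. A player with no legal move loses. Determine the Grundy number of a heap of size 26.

0

G(0) = 0
G(1) = mex{0} = 1
G(2) = mex{1} = 0
G(3) = mex{0} = 1
G(4) = mex{1} = 0
G(5) = mex{0,0} = 1
G(6) = mex{1,1} = 0
G(7) = mex{0,0} = 1
G(8) = mex{1,1} = 0
G(9) = mex{0,0} = 1
G(10) = mex{1,1} = 0
G(11) = mex{0,0} = 1
G(12) = mex{1,1} = 0
G(13) = mex{0,0} = 1
G(14) = mex{1,1} = 0
G(15) = mex{0,0} = 1
G(16) = mex{1,1} = 0
G(17) = mex{0,0} = 1
G(18) = mex{1,1} = 0
G(19) = mex{0,0} = 1
G(20) = mex{1,1} = 0
G(21) = mex{0,0} = 1
G(22) = mex{1,1} = 0
G(23) = mex{0,0} = 1
G(24) = mex{1,1} = 0
G(25) = mex{0,0} = 1
G(26) = mex{1,1} = 0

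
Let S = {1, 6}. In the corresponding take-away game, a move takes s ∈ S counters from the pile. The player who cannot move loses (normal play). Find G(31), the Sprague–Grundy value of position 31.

1

G(0) = 0
G(1) = mex{0} = 1
G(2) = mex{1} = 0
G(3) = mex{0} = 1
G(4) = mex{1} = 0
G(5) = mex{0} = 1
G(6) = mex{1,0} = 2
G(7) = mex{2,1} = 0
G(8) = mex{0,0} = 1
G(9) = mex{1,1} = 0
G(10) = mex{0,0} = 1
G(11) = mex{1,1} = 0
G(12) = mex{0,2} = 1
G(13) = mex{1,0} = 2
G(14) = mex{2,1} = 0
G(15) = mex{0,0} = 1
G(16) = mex{1,1} = 0
G(17) = mex{0,0} = 1
G(18) = mex{1,1} = 0
G(19) = mex{0,2} = 1
G(20) = mex{1,0} = 2
G(21) = mex{2,1} = 0
G(22) = mex{0,0} = 1
G(23) = mex{1,1} = 0
G(24) = mex{0,0} = 1
G(25) = mex{1,1} = 0
G(26) = mex{0,2} = 1
G(27) = mex{1,0} = 2
G(28) = mex{2,1} = 0
G(29) = mex{0,0} = 1
G(30) = mex{1,1} = 0
G(31) = mex{0,0} = 1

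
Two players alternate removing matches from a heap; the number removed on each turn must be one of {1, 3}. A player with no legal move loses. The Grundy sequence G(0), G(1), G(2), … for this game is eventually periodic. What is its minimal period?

2

G(0) = 0
G(1) = mex{0} = 1
G(2) = mex{1} = 0
G(3) = mex{0,0} = 1
G(4) = mex{1,1} = 0
G(5) = mex{0,0} = 1
G(6) = mex{1,1} = 0
G(7) = mex{0,0} = 1
G(8) = mex{1,1} = 0
G(9) = mex{0,0} = 1
G(10) = mex{1,1} = 0
G(11) = mex{0,0} = 1
G(12) = mex{1,1} = 0
G(13) = mex{0,0} = 1
G(14) = mex{1,1} = 0
G(n+2) = G(n) holds for n = 0,…,2 (a full window of length max(S) = 3), so the sequence is purely periodic with period 2.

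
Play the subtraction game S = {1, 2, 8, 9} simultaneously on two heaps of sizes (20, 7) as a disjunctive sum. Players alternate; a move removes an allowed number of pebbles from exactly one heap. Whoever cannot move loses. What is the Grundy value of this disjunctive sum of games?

1

All heaps use S = {1, 2, 8, 9}:
G(0) = 0
G(1) = mex{0} = 1
G(2) = mex{1,0} = 2
G(3) = mex{2,1} = 0
G(4) = mex{0,2} = 1
G(5) = mex{1,0} = 2
G(6) = mex{2,1} = 0
G(7) = mex{0,2} = 1
G(8) = mex{1,0,0} = 2
G(9) = mex{2,1,1,0} = 3
G(10) = mex{3,2,2,1} = 0
G(11) = mex{0,3,0,2} = 1
G(12) = mex{1,0,1,0} = 2
G(13) = mex{2,1,2,1} = 0
G(14) = mex{0,2,0,2} = 1
G(15) = mex{1,0,1,0} = 2
G(16) = mex{2,1,2,1} = 0
G(17) = mex{0,2,3,2} = 1
G(18) = mex{1,0,0,3} = 2
G(19) = mex{2,1,1,0} = 3
G(20) = mex{3,2,2,1} = 0
Heap A: G(20) = 0.
Heap B: G(7) = 1.
Combined Grundy value = 0 ⊕ 1 = 1.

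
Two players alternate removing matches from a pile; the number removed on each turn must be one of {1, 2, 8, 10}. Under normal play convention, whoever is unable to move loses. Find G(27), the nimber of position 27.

n :  0  1  2  3  4  5  6  7  8  9 10 11 12 13 14 15 16 17 18 19 20 21 22 23 24 25 26 27
G :  0  1  2  0  1  2  0  1  2  0  1  2  0  1  2  0  1  2  0  1  2  0  1  2  0  1  2  0

0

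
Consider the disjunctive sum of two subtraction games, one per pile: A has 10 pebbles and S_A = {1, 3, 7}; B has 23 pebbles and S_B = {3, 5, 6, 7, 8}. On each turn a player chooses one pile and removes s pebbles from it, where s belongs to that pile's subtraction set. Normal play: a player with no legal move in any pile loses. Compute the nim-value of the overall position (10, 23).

Pile A, S = {1, 3, 7}:
n :  0  1  2  3  4  5  6  7  8  9 10
G :  0  1  0  1  0  1  0  1  0  1  0
G_A(10) = 0.
Pile B, S = {3, 5, 6, 7, 8}:
n :  0  1  2  3  4  5  6  7  8  9 10 11 12 13 14 15 16 17 18 19 20 21 22 23
G :  0  0  0  1  1  1  2  2  2  3  3  0  0  0  1  1  1  2  2  2  3  3  0  0
G_B(23) = 0.
Combined Grundy value = 0 ⊕ 0 = 0.

0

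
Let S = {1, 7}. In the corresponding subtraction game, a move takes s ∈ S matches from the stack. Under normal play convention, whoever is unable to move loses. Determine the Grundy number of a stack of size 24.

0

n :  0  1  2  3  4  5  6  7  8  9 10 11 12 13 14 15 16 17 18 19 20 21 22 23 24
G :  0  1  0  1  0  1  0  1  0  1  0  1  0  1  0  1  0  1  0  1  0  1  0  1  0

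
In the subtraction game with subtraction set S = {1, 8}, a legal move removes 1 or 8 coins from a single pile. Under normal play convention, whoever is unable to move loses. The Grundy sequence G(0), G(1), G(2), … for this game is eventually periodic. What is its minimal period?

n :  0  1  2  3  4  5  6  7  8  9 10 11 12 13 14 15 16 17 18 19
G :  0  1  0  1  0  1  0  1  2  0  1  0  1  0  1  0  1  2  0  1
G(n+9) = G(n) holds for n = 0,…,7 (a full window of length max(S) = 8), so the sequence is purely periodic with period 9.

9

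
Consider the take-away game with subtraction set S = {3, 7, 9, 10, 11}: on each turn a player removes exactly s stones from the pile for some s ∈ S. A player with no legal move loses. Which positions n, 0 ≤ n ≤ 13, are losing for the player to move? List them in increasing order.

0, 1, 2, 6

G(0) = 0
G(1) = mex{} = 0
G(2) = mex{} = 0
G(3) = mex{0} = 1
G(4) = mex{0} = 1
G(5) = mex{0} = 1
G(6) = mex{1} = 0
G(7) = mex{1,0} = 2
G(8) = mex{1,0} = 2
G(9) = mex{0,0,0} = 1
G(10) = mex{2,1,0,0} = 3
G(11) = mex{2,1,0,0,0} = 3
G(12) = mex{1,1,1,0,0} = 2
G(13) = mex{3,0,1,1,0} = 2
P-positions are exactly the n with G(n) = 0.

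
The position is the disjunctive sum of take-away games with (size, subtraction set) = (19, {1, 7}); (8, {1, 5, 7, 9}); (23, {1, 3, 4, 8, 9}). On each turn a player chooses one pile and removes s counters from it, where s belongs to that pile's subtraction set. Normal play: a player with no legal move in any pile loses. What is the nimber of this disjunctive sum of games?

3

Pile A, S = {1, 7}:
n :  0  1  2  3  4  5  6  7  8  9 10 11 12 13 14 15 16 17 18 19
G :  0  1  0  1  0  1  0  1  0  1  0  1  0  1  0  1  0  1  0  1
G_A(19) = 1.
Pile B, S = {1, 5, 7, 9}:
n : 0 1 2 3 4 5 6 7 8
G : 0 1 0 1 0 1 0 1 0
G_B(8) = 0.
Pile C, S = {1, 3, 4, 8, 9}:
n :  0  1  2  3  4  5  6  7  8  9 10 11 12 13 14 15 16 17 18 19 20 21 22 23
G :  0  1  0  1  2  3  2  0  1  4  3  2  0  1  0  1  2  3  2  0  1  4  3  2
G_C(23) = 2.
Combined Grundy value = 1 ⊕ 0 ⊕ 2 = 3.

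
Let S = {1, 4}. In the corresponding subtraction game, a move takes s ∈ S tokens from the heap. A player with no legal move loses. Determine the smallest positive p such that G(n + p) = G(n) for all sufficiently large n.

G(0) = 0
G(1) = mex{0} = 1
G(2) = mex{1} = 0
G(3) = mex{0} = 1
G(4) = mex{1,0} = 2
G(5) = mex{2,1} = 0
G(6) = mex{0,0} = 1
G(7) = mex{1,1} = 0
G(8) = mex{0,2} = 1
G(9) = mex{1,0} = 2
G(10) = mex{2,1} = 0
G(11) = mex{0,0} = 1
G(12) = mex{1,1} = 0
G(13) = mex{0,2} = 1
G(14) = mex{1,0} = 2
G(n+5) = G(n) holds for n = 0,…,3 (a full window of length max(S) = 4), so the sequence is purely periodic with period 5.

5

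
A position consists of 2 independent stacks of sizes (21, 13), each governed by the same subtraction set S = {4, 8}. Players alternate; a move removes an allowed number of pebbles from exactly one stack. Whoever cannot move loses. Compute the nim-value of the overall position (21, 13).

All stacks use S = {4, 8}:
G(0) = 0
G(1) = mex{} = 0
G(2) = mex{} = 0
G(3) = mex{} = 0
G(4) = mex{0} = 1
G(5) = mex{0} = 1
G(6) = mex{0} = 1
G(7) = mex{0} = 1
G(8) = mex{1,0} = 2
G(9) = mex{1,0} = 2
G(10) = mex{1,0} = 2
G(11) = mex{1,0} = 2
G(12) = mex{2,1} = 0
G(13) = mex{2,1} = 0
G(14) = mex{2,1} = 0
G(15) = mex{2,1} = 0
G(16) = mex{0,2} = 1
G(17) = mex{0,2} = 1
G(18) = mex{0,2} = 1
G(19) = mex{0,2} = 1
G(20) = mex{1,0} = 2
G(21) = mex{1,0} = 2
Stack A: G(21) = 2.
Stack B: G(13) = 0.
Combined Grundy value = 2 ⊕ 0 = 2.

2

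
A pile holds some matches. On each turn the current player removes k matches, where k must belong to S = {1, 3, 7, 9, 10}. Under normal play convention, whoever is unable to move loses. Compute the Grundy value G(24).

1

n :  0  1  2  3  4  5  6  7  8  9 10 11 12 13 14 15 16 17 18 19 20 21 22 23 24
G :  0  1  0  1  0  1  0  1  0  1  2  3  2  3  2  3  2  3  2  0  1  0  1  0  1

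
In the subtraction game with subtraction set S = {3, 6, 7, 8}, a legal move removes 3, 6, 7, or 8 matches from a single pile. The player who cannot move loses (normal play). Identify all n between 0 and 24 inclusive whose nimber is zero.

0, 1, 2, 11, 12, 13, 22, 23, 24

G(0) = 0
G(1) = mex{} = 0
G(2) = mex{} = 0
G(3) = mex{0} = 1
G(4) = mex{0} = 1
G(5) = mex{0} = 1
G(6) = mex{1,0} = 2
G(7) = mex{1,0,0} = 2
G(8) = mex{1,0,0,0} = 2
G(9) = mex{2,1,0,0} = 3
G(10) = mex{2,1,1,0} = 3
G(11) = mex{2,1,1,1} = 0
G(12) = mex{3,2,1,1} = 0
G(13) = mex{3,2,2,1} = 0
G(14) = mex{0,2,2,2} = 1
G(15) = mex{0,3,2,2} = 1
G(16) = mex{0,3,3,2} = 1
G(17) = mex{1,0,3,3} = 2
G(18) = mex{1,0,0,3} = 2
G(19) = mex{1,0,0,0} = 2
G(20) = mex{2,1,0,0} = 3
G(21) = mex{2,1,1,0} = 3
G(22) = mex{2,1,1,1} = 0
G(23) = mex{3,2,1,1} = 0
G(24) = mex{3,2,2,1} = 0
P-positions are exactly the n with G(n) = 0.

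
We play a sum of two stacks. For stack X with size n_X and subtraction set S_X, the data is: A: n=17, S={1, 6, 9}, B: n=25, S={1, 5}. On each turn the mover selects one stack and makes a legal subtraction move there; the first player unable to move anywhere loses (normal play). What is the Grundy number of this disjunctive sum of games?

1

Stack A, S = {1, 6, 9}:
n :  0  1  2  3  4  5  6  7  8  9 10 11 12 13 14 15 16 17
G :  0  1  0  1  0  1  2  0  1  2  3  2  0  1  0  1  2  0
G_A(17) = 0.
Stack B, S = {1, 5}:
n :  0  1  2  3  4  5  6  7  8  9 10 11 12 13 14 15 16 17 18 19 20 21 22 23 24 25
G :  0  1  0  1  0  1  0  1  0  1  0  1  0  1  0  1  0  1  0  1  0  1  0  1  0  1
G_B(25) = 1.
Combined Grundy value = 0 ⊕ 1 = 1.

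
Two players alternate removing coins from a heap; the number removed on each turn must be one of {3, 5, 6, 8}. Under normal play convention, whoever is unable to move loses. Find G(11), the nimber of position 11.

n :  0  1  2  3  4  5  6  7  8  9 10 11
G :  0  0  0  1  1  1  2  2  2  3  3  0

0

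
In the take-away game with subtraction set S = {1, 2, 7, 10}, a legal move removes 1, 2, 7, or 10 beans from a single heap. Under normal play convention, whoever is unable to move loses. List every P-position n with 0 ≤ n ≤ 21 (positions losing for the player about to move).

0, 3, 6, 9, 12, 15, 18, 21

G(0) = 0
G(1) = mex{0} = 1
G(2) = mex{1,0} = 2
G(3) = mex{2,1} = 0
G(4) = mex{0,2} = 1
G(5) = mex{1,0} = 2
G(6) = mex{2,1} = 0
G(7) = mex{0,2,0} = 1
G(8) = mex{1,0,1} = 2
G(9) = mex{2,1,2} = 0
G(10) = mex{0,2,0,0} = 1
G(11) = mex{1,0,1,1} = 2
G(12) = mex{2,1,2,2} = 0
G(13) = mex{0,2,0,0} = 1
G(14) = mex{1,0,1,1} = 2
G(15) = mex{2,1,2,2} = 0
G(16) = mex{0,2,0,0} = 1
G(17) = mex{1,0,1,1} = 2
G(18) = mex{2,1,2,2} = 0
G(19) = mex{0,2,0,0} = 1
G(20) = mex{1,0,1,1} = 2
G(21) = mex{2,1,2,2} = 0
P-positions are exactly the n with G(n) = 0.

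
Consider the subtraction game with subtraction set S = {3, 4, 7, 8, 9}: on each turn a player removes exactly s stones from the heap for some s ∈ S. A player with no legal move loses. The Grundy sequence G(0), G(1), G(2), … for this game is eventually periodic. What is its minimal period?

n :  0  1  2  3  4  5  6  7  8  9 10 11 12 13 14 15 16 17 18 19 20 21 22 23 24 25
G :  0  0  0  1  1  1  2  2  2  3  3  3  0  0  0  1  1  1  2  2  2  3  3  3  0  0
G(n+12) = G(n) holds for n = 0,…,8 (a full window of length max(S) = 9), so the sequence is purely periodic with period 12.

12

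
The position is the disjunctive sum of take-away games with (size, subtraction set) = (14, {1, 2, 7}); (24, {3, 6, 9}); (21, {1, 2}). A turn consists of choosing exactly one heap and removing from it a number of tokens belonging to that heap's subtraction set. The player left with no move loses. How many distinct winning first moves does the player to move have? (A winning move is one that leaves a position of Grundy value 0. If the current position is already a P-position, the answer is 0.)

Heap A, S = {1, 2, 7}:
n :  0  1  2  3  4  5  6  7  8  9 10 11 12 13 14
G :  0  1  2  0  1  2  0  1  2  0  1  2  0  1  2
G_A(14) = 2.
Heap B, S = {3, 6, 9}:
G(0) = 0
G(1) = mex{} = 0
G(2) = mex{} = 0
G(3) = mex{0} = 1
G(4) = mex{0} = 1
G(5) = mex{0} = 1
G(6) = mex{1,0} = 2
G(7) = mex{1,0} = 2
G(8) = mex{1,0} = 2
G(9) = mex{2,1,0} = 3
G(10) = mex{2,1,0} = 3
G(11) = mex{2,1,0} = 3
G(12) = mex{3,2,1} = 0
G(13) = mex{3,2,1} = 0
G(14) = mex{3,2,1} = 0
G(15) = mex{0,3,2} = 1
G(16) = mex{0,3,2} = 1
G(17) = mex{0,3,2} = 1
G(18) = mex{1,0,3} = 2
G(19) = mex{1,0,3} = 2
G(20) = mex{1,0,3} = 2
G(21) = mex{2,1,0} = 3
G(22) = mex{2,1,0} = 3
G(23) = mex{2,1,0} = 3
G(24) = mex{3,2,1} = 0
G_B(24) = 0.
Heap C, S = {1, 2}:
G(0) = 0
G(1) = mex{0} = 1
G(2) = mex{1,0} = 2
G(3) = mex{2,1} = 0
G(4) = mex{0,2} = 1
G(5) = mex{1,0} = 2
G(6) = mex{2,1} = 0
G(7) = mex{0,2} = 1
G(8) = mex{1,0} = 2
G(9) = mex{2,1} = 0
G(10) = mex{0,2} = 1
G(11) = mex{1,0} = 2
G(12) = mex{2,1} = 0
G(13) = mex{0,2} = 1
G(14) = mex{1,0} = 2
G(15) = mex{2,1} = 0
G(16) = mex{0,2} = 1
G(17) = mex{1,0} = 2
G(18) = mex{2,1} = 0
G(19) = mex{0,2} = 1
G(20) = mex{1,0} = 2
G(21) = mex{2,1} = 0
G_C(21) = 0.
Combined Grundy value = 2 ⊕ 0 ⊕ 0 = 2.
A winning move leaves total XOR = 0, i.e. changes one component's Grundy value g to g ⊕ X where X is the current total.
Heap A: need g' = 2⊕2 = 0. Options: 14−1→G=1, 14−2→G=0, 14−7→G=1. Hits: 1.
Heap B: need g' = 0⊕2 = 2. Options: 24−3→G=3, 24−6→G=2, 24−9→G=1. Hits: 1.
Heap C: need g' = 0⊕2 = 2. Options: 21−1→G=2, 21−2→G=1. Hits: 1.

3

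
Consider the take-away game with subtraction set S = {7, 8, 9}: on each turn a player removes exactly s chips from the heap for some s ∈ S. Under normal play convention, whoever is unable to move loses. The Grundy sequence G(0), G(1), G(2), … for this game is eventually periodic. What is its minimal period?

n :  0  1  2  3  4  5  6  7  8  9 10 11 12 13 14 15 16 17 18 19 20 21 22 23 24 25 26 27 28 29 30 31 32 33
G :  0  0  0  0  0  0  0  1  1  1  1  1  1  1  2  2  0  0  0  0  0  0  0  1  1  1  1  1  1  1  2  2  0  0
G(n+16) = G(n) holds for n = 0,…,8 (a full window of length max(S) = 9), so the sequence is purely periodic with period 16.

16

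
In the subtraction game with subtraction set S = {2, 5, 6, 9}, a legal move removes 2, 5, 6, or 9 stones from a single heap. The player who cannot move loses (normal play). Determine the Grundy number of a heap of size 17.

1

n :  0  1  2  3  4  5  6  7  8  9 10 11 12 13 14 15 16 17
G :  0  0  1  1  0  2  1  3  0  2  1  0  0  1  1  0  2  1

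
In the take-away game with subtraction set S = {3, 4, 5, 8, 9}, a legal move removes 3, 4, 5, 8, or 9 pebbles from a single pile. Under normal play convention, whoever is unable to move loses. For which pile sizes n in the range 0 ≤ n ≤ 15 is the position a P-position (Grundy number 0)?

0, 1, 2, 12, 13, 14

G(0) = 0
G(1) = mex{} = 0
G(2) = mex{} = 0
G(3) = mex{0} = 1
G(4) = mex{0,0} = 1
G(5) = mex{0,0,0} = 1
G(6) = mex{1,0,0} = 2
G(7) = mex{1,1,0} = 2
G(8) = mex{1,1,1,0} = 2
G(9) = mex{2,1,1,0,0} = 3
G(10) = mex{2,2,1,0,0} = 3
G(11) = mex{2,2,2,1,0} = 3
G(12) = mex{3,2,2,1,1} = 0
G(13) = mex{3,3,2,1,1} = 0
G(14) = mex{3,3,3,2,1} = 0
G(15) = mex{0,3,3,2,2} = 1
P-positions are exactly the n with G(n) = 0.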